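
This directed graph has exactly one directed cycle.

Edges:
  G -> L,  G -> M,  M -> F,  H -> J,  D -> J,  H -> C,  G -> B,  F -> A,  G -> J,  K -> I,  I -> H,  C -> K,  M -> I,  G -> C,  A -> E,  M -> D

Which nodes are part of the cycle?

DFS with gray/black marking from I:
I gray
  H gray
    C gray
      K gray
        K→I: I is gray → back edge
Back edge closes the cycle I → H → C → K → I; its vertices are {C, H, I, K}.

C, H, I, K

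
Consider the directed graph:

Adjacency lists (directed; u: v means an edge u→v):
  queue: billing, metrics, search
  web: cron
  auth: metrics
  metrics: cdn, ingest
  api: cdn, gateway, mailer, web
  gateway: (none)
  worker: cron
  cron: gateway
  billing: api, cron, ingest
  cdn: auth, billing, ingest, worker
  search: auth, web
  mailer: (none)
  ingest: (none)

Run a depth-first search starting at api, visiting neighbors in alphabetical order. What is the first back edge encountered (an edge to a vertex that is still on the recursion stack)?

metrics->cdn

DFS from api (visiting neighbors in alphabetical order); mark gray on enter, black on exit:
api gray
  cdn gray
    auth gray
      metrics gray
        metrics→cdn: cdn is gray → back edge
First back edge: metrics → cdn.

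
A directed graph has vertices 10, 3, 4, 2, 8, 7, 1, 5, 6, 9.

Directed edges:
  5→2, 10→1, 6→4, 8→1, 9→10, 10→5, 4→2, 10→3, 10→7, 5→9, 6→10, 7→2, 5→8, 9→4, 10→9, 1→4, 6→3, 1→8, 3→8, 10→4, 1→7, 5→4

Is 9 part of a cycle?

9 is on a cycle iff 9 can reach itself via ≥1 edge.
9 → 10 → 9 — yes.

Yes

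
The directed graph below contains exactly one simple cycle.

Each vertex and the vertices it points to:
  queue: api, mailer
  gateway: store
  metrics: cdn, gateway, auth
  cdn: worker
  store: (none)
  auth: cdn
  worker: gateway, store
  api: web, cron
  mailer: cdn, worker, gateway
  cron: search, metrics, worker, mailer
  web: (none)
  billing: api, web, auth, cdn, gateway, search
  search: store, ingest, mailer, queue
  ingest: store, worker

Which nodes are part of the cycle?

DFS with gray/black marking from api:
api gray
  web gray
  web black
  cron gray
    search gray
      store gray
      store black
      ingest gray
        ingest→store: store black — skip
        worker gray
          gateway gray
            gateway→store: store black — skip
          gateway black
          worker→store: store black — skip
        worker black
      ingest black
      mailer gray
        cdn gray
          cdn→worker: worker black — skip
        cdn black
        mailer→worker: worker black — skip
        mailer→gateway: gateway black — skip
      mailer black
      queue gray
        queue→api: api is gray → back edge
Back edge closes the cycle api → cron → search → queue → api; its vertices are {api, cron, queue, search}.

api, cron, queue, search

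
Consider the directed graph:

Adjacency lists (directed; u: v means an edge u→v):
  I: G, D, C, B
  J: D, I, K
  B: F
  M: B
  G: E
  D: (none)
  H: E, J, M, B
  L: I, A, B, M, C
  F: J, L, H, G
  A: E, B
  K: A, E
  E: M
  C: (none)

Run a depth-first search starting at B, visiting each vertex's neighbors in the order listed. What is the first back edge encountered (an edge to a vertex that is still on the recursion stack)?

DFS from B (visiting each vertex's neighbors in the order listed); mark gray on enter, black on exit:
B gray
  F gray
    J gray
      D gray
      D black
      I gray
        G gray
          E gray
            M gray
              M→B: B is gray → back edge
First back edge: M → B.

M→B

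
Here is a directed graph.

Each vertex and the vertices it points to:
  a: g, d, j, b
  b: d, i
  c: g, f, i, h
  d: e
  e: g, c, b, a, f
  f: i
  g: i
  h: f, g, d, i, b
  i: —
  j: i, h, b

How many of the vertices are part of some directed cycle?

A vertex is on a directed cycle iff it belongs to a strongly connected component of size ≥ 2 (or has a self-loop).
The vertices on cycles are {a, b, c, d, e, h, j} — 7 in total.

7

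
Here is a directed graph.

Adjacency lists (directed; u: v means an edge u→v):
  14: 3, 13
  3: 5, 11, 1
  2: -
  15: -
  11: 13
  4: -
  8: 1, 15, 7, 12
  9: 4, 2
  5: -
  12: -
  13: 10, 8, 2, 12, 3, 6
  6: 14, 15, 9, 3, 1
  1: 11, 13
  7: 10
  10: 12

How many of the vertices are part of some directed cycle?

A vertex is on a directed cycle iff it belongs to a strongly connected component of size ≥ 2 (or has a self-loop).
The vertices on cycles are {1, 3, 6, 8, 11, 13, 14} — 7 in total.

7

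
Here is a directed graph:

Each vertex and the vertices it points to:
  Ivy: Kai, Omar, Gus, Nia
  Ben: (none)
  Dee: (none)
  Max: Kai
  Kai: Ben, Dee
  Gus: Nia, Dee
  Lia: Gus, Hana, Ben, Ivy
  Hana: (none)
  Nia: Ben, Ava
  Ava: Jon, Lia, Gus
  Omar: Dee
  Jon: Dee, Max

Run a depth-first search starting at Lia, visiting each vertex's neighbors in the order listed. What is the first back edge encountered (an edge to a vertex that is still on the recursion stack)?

Ava→Lia

DFS from Lia (visiting each vertex's neighbors in the order listed); mark gray on enter, black on exit:
Lia gray
  Gus gray
    Nia gray
      Ben gray
      Ben black
      Ava gray
        Jon gray
          Dee gray
          Dee black
          Max gray
            Kai gray
              Kai→Ben: Ben black — skip
              Kai→Dee: Dee black — skip
            Kai black
          Max black
        Jon black
        Ava→Lia: Lia is gray → back edge
First back edge: Ava → Lia.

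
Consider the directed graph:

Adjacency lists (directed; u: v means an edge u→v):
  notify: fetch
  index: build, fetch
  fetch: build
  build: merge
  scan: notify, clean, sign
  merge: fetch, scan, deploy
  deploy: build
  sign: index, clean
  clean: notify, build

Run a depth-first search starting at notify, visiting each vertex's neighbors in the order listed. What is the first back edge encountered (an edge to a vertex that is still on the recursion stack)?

DFS from notify (visiting each vertex's neighbors in the order listed); mark gray on enter, black on exit:
notify gray
  fetch gray
    build gray
      merge gray
        merge→fetch: fetch is gray → back edge
First back edge: merge → fetch.

merge->fetch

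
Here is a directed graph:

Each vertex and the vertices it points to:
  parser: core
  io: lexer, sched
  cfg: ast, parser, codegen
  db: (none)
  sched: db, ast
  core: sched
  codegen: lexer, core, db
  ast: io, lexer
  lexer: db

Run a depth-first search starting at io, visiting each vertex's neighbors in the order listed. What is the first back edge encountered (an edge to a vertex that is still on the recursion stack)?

DFS from io (visiting each vertex's neighbors in the order listed); mark gray on enter, black on exit:
io gray
  lexer gray
    db gray
    db black
  lexer black
  sched gray
    sched→db: db black — skip
    ast gray
      ast→io: io is gray → back edge
First back edge: ast → io.

ast->io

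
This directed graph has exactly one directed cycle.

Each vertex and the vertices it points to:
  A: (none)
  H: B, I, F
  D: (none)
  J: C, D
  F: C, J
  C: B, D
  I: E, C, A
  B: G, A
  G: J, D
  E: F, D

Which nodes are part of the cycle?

B, C, G, J

DFS with gray/black marking from B:
B gray
  G gray
    J gray
      C gray
        C→B: B is gray → back edge
Back edge closes the cycle B → G → J → C → B; its vertices are {B, C, G, J}.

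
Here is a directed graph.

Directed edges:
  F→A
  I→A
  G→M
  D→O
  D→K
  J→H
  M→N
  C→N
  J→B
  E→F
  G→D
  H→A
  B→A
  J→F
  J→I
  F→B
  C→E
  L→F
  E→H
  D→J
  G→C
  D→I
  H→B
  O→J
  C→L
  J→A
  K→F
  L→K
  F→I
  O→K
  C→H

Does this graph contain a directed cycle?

No

DFS with white/gray/black marking, starting from F:
F gray
  A gray
  A black
  I gray
    I→A: A black — skip
  I black
  B gray
    B→A: A black — skip
  B black
F black
C gray
  L gray
    L→F: F black — skip
    K gray
      K→F: F black — skip
    K black
  L black
  N gray
  N black
  H gray
    H→B: B black — skip
    H→A: A black — skip
  H black
  E gray
    E→F: F black — skip
    E→H: H black — skip
  E black
C black
D gray
  D→K: K black — skip
  D→I: I black — skip
  J gray
    J→I: I black — skip
    J→F: F black — skip
    J→A: A black — skip
    J→H: H black — skip
    J→B: B black — skip
  J black
  O gray
    O→K: K black — skip
    O→J: J black — skip
  O black
D black
G gray
  G→C: C black — skip
  G→D: D black — skip
  M gray
    M→N: N black — skip
  M black
G black
Every edge goes to a white or black vertex — no back edge, so the graph is acyclic.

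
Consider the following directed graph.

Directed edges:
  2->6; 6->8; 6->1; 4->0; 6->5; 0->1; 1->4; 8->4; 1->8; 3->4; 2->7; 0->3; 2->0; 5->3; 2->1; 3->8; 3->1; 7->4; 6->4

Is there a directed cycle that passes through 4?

4 is on a cycle iff 4 can reach itself via ≥1 edge.
4 → 0 → 3 → 4 — yes.

Yes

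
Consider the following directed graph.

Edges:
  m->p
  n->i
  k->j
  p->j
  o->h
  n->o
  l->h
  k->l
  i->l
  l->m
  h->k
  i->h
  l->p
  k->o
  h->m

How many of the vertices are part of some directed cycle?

A vertex is on a directed cycle iff it belongs to a strongly connected component of size ≥ 2 (or has a self-loop).
The vertices on cycles are {h, k, l, o} — 4 in total.

4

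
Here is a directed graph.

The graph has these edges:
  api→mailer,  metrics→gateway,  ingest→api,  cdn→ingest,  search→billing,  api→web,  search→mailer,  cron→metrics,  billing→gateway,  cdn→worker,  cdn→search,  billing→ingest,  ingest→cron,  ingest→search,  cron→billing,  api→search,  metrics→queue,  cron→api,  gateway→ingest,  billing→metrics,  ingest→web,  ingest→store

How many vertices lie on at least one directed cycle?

A vertex is on a directed cycle iff it belongs to a strongly connected component of size ≥ 2 (or has a self-loop).
The vertices on cycles are {api, cron, ingest, search, billing, gateway, metrics} — 7 in total.

7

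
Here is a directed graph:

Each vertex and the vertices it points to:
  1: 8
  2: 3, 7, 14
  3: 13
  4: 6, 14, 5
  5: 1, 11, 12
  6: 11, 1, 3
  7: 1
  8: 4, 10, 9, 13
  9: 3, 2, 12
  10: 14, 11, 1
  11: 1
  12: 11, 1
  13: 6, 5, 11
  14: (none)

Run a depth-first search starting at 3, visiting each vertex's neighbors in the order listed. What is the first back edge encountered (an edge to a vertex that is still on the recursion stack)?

DFS from 3 (visiting each vertex's neighbors in the order listed); mark gray on enter, black on exit:
3 gray
  13 gray
    6 gray
      11 gray
        1 gray
          8 gray
            4 gray
              4→6: 6 is gray → back edge
First back edge: 4 → 6.

4→6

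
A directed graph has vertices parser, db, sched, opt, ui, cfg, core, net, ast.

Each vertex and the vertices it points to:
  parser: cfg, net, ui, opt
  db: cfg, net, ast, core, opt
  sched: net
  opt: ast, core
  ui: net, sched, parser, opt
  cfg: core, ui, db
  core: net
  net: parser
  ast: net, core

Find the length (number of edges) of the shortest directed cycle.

2

For each vertex v, BFS finds the shortest path from v back to v.
The shortest such closed walk is ui → parser → ui, length 2.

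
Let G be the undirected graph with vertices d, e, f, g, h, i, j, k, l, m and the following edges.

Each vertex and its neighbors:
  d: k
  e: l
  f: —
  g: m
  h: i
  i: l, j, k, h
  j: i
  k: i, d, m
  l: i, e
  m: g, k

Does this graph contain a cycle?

No

DFS, tracking each vertex's parent; an edge to a visited non-parent vertex closes a cycle.
Start from m:
visit m (parent –)
  visit g (parent m)
    g–m: parent, skip
  visit k (parent m)
    visit i (parent k)
      visit l (parent i)
        l–i: parent, skip
        visit e (parent l)
          e–l: parent, skip
      visit j (parent i)
        j–i: parent, skip
      i–k: parent, skip
      visit h (parent i)
        h–i: parent, skip
    visit d (parent k)
      d–k: parent, skip
    k–m: parent, skip
visit f (parent –)
No non-parent visited neighbor found — the graph is a forest.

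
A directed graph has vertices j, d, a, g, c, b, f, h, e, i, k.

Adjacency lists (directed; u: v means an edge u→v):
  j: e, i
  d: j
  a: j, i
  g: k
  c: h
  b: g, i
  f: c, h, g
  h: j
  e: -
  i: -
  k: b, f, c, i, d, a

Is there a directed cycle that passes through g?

g is on a cycle iff g can reach itself via ≥1 edge.
g → k → b → g — yes.

Yes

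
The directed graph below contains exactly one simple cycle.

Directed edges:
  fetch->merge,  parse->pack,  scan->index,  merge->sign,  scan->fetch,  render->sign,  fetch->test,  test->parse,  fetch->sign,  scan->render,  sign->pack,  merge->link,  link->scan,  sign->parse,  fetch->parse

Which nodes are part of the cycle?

link, scan, fetch, merge

DFS with gray/black marking from scan:
scan gray
  fetch gray
    sign gray
      pack gray
      pack black
      parse gray
        parse→pack: pack black — skip
      parse black
    sign black
    test gray
      test→parse: parse black — skip
    test black
    fetch→parse: parse black — skip
    merge gray
      link gray
        link→scan: scan is gray → back edge
Back edge closes the cycle scan → fetch → merge → link → scan; its vertices are {link, scan, fetch, merge}.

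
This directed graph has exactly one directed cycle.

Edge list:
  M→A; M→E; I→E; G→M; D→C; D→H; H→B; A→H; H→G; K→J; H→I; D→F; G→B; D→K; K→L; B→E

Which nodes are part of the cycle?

DFS with gray/black marking from H:
H gray
  I gray
    E gray
    E black
  I black
  B gray
    B→E: E black — skip
  B black
  G gray
    G→B: B black — skip
    M gray
      A gray
        A→H: H is gray → back edge
Back edge closes the cycle H → G → M → A → H; its vertices are {A, G, H, M}.

A, G, H, M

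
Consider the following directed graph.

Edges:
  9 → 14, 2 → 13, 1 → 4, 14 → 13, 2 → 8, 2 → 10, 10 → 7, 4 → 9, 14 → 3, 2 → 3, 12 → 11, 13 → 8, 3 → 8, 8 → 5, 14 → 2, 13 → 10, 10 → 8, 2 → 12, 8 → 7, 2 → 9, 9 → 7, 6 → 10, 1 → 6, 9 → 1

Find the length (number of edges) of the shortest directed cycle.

For each vertex v, BFS finds the shortest path from v back to v.
The shortest such closed walk is 9 → 14 → 2 → 9, length 3.

3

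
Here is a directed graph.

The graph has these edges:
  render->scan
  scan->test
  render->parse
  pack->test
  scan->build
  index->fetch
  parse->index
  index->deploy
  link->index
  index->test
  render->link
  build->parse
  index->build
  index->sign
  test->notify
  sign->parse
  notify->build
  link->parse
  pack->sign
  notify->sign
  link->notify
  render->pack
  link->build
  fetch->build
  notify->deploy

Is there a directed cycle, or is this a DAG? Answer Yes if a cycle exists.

DFS with white/gray/black marking, starting from deploy:
deploy gray
deploy black
parse gray
  index gray
    fetch gray
      build gray
        build→parse: parse is gray → back edge
Back edge found, so a cycle exists: parse → index → fetch → build → parse.

Yes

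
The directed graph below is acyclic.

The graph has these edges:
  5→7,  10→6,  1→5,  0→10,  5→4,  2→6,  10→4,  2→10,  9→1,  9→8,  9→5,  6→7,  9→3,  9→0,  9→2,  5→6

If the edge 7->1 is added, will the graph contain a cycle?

Yes

Adding 7→1 creates a cycle iff 1 can already reach 7.
Path from 1: 1 → 5 → 7.
So 1 → … → 7 → 1 is a cycle.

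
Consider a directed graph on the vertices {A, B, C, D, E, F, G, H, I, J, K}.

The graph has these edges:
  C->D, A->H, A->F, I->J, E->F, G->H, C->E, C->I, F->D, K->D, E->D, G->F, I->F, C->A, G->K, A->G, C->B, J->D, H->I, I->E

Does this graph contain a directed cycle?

DFS with white/gray/black marking, starting from K:
K gray
  D gray
  D black
K black
A gray
  F gray
    F→D: D black — skip
  F black
  G gray
    H gray
      I gray
        J gray
          J→D: D black — skip
        J black
        E gray
          E→F: F black — skip
          E→D: D black — skip
        E black
        I→F: F black — skip
      I black
    H black
    G→K: K black — skip
    G→F: F black — skip
  G black
  A→H: H black — skip
A black
B gray
B black
C gray
  C→E: E black — skip
  C→A: A black — skip
  C→B: B black — skip
  C→D: D black — skip
  C→I: I black — skip
C black
Every edge goes to a white or black vertex — no back edge, so the graph is acyclic.

No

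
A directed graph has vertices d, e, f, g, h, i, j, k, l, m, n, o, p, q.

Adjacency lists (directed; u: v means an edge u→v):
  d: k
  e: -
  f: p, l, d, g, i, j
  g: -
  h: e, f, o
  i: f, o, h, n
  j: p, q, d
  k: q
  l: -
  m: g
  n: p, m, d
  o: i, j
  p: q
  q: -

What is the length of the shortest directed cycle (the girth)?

For each vertex v, BFS finds the shortest path from v back to v.
The shortest such closed walk is i → o → i, length 2.

2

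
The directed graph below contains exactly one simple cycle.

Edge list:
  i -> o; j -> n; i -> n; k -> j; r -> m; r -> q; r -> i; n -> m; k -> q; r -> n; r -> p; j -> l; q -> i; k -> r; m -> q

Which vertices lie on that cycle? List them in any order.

i, m, n, q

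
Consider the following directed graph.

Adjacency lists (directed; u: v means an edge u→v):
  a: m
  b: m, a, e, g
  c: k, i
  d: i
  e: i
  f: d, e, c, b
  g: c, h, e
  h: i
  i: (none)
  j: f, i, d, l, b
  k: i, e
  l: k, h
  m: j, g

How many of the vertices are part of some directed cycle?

A vertex is on a directed cycle iff it belongs to a strongly connected component of size ≥ 2 (or has a self-loop).
The vertices on cycles are {a, b, f, j, m} — 5 in total.

5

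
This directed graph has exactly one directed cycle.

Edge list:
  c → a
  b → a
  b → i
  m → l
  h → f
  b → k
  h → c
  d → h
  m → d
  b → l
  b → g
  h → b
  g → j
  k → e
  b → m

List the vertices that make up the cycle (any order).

b, d, h, m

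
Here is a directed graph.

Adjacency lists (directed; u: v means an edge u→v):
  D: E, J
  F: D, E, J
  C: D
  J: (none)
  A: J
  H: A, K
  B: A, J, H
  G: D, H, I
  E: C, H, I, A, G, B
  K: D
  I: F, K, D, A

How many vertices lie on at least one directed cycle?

A vertex is on a directed cycle iff it belongs to a strongly connected component of size ≥ 2 (or has a self-loop).
The vertices on cycles are {B, C, D, E, F, G, H, I, K} — 9 in total.

9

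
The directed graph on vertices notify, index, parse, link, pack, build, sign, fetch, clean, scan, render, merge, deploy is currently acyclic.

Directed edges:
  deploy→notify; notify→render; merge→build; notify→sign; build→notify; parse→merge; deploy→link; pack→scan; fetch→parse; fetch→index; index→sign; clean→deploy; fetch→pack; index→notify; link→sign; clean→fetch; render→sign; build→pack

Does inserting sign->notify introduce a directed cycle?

Adding sign→notify creates a cycle iff notify can already reach sign.
Path from notify: notify → sign.
So notify → … → sign → notify is a cycle.

Yes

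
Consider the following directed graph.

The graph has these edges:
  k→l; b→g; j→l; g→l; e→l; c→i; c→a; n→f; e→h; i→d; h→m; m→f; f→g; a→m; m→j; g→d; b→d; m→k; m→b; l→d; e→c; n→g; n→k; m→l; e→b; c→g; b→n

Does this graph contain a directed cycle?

DFS with white/gray/black marking, starting from b:
b gray
  g gray
    l gray
      d gray
      d black
    l black
    g→d: d black — skip
  g black
  n gray
    n→g: g black — skip
    k gray
      k→l: l black — skip
    k black
    f gray
      f→g: g black — skip
    f black
  n black
  b→d: d black — skip
b black
a gray
  m gray
    m→l: l black — skip
    m→b: b black — skip
    m→k: k black — skip
    j gray
      j→l: l black — skip
    j black
    m→f: f black — skip
  m black
a black
c gray
  c→g: g black — skip
  i gray
    i→d: d black — skip
  i black
  c→a: a black — skip
c black
e gray
  h gray
    h→m: m black — skip
  h black
  e→b: b black — skip
  e→c: c black — skip
  e→l: l black — skip
e black
Every edge goes to a white or black vertex — no back edge, so the graph is acyclic.

No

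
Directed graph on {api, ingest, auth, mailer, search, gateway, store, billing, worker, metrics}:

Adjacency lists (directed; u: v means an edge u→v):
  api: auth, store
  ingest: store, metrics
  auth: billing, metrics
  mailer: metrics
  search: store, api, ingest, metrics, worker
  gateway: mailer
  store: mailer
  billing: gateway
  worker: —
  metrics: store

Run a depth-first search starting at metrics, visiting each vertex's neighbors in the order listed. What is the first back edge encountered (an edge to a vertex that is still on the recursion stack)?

DFS from metrics (visiting each vertex's neighbors in the order listed); mark gray on enter, black on exit:
metrics gray
  store gray
    mailer gray
      mailer→metrics: metrics is gray → back edge
First back edge: mailer → metrics.

mailer->metrics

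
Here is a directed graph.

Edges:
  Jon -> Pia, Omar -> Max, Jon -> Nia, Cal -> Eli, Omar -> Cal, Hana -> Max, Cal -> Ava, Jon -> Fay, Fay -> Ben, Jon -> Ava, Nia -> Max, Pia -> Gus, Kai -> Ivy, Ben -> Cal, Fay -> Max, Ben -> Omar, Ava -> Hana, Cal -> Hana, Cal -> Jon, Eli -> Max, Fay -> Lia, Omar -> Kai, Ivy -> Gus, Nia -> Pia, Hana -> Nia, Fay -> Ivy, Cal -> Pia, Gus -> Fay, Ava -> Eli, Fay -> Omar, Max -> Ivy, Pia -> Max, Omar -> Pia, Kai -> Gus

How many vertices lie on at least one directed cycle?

14

A vertex is on a directed cycle iff it belongs to a strongly connected component of size ≥ 2 (or has a self-loop).
The vertices on cycles are {Ava, Ben, Cal, Eli, Fay, Gus, Ivy, Jon, Kai, Max, Nia, Pia, Hana, Omar} — 14 in total.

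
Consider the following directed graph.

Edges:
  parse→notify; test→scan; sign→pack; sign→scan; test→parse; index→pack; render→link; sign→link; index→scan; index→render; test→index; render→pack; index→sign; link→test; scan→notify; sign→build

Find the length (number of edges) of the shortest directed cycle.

4

For each vertex v, BFS finds the shortest path from v back to v.
The shortest such closed walk is link → test → index → sign → link, length 4.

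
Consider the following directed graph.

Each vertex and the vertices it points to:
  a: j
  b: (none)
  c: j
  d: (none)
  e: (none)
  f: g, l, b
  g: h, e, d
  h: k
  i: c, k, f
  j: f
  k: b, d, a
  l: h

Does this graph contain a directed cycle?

DFS with white/gray/black marking, starting from a:
a gray
  j gray
    f gray
      g gray
        h gray
          k gray
            b gray
            b black
            d gray
            d black
            k→a: a is gray → back edge
Back edge found, so a cycle exists: a → j → f → g → h → k → a.

Yes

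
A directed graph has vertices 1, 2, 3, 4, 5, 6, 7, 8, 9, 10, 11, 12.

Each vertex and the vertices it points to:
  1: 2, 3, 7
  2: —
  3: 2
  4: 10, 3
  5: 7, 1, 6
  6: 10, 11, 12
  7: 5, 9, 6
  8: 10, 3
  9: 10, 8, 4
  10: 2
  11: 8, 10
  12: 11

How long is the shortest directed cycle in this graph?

For each vertex v, BFS finds the shortest path from v back to v.
The shortest such closed walk is 7 → 5 → 7, length 2.

2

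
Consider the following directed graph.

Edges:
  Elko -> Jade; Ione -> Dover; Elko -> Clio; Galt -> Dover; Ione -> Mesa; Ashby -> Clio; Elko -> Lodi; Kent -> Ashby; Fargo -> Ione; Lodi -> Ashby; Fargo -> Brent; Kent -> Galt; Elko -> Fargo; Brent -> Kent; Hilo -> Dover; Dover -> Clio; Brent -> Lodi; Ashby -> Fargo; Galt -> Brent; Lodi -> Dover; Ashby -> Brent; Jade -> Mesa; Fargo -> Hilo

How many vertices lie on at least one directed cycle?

A vertex is on a directed cycle iff it belongs to a strongly connected component of size ≥ 2 (or has a self-loop).
The vertices on cycles are {Galt, Kent, Lodi, Ashby, Brent, Fargo} — 6 in total.

6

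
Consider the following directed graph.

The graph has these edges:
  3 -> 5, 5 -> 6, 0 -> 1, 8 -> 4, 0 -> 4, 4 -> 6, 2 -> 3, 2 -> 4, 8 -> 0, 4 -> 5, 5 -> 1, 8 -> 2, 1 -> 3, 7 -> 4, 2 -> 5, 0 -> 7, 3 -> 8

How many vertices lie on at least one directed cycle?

8

A vertex is on a directed cycle iff it belongs to a strongly connected component of size ≥ 2 (or has a self-loop).
The vertices on cycles are {0, 1, 2, 3, 4, 5, 7, 8} — 8 in total.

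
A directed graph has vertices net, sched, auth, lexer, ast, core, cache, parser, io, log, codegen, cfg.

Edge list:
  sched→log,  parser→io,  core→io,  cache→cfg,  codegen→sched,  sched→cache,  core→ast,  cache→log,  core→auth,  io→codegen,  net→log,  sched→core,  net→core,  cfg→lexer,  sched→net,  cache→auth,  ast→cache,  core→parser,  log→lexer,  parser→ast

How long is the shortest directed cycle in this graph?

4

For each vertex v, BFS finds the shortest path from v back to v.
The shortest such closed walk is codegen → sched → core → io → codegen, length 4.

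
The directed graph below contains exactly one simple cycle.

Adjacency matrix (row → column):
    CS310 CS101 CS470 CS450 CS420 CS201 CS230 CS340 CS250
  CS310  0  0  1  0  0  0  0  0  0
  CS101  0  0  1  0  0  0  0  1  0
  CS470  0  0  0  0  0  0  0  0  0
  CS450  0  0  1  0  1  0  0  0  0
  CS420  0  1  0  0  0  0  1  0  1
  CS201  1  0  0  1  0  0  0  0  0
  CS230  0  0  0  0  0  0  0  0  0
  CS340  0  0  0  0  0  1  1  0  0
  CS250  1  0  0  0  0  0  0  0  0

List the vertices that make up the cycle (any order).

CS101, CS201, CS340, CS420, CS450

DFS with gray/black marking from CS420:
CS420 gray
  CS250 gray
    CS310 gray
      CS470 gray
      CS470 black
    CS310 black
  CS250 black
  CS230 gray
  CS230 black
  CS101 gray
    CS340 gray
      CS340→CS230: CS230 black — skip
      CS201 gray
        CS450 gray
          CS450→CS470: CS470 black — skip
          CS450→CS420: CS420 is gray → back edge
Back edge closes the cycle CS420 → CS101 → CS340 → CS201 → CS450 → CS420; its vertices are {CS101, CS201, CS340, CS420, CS450}.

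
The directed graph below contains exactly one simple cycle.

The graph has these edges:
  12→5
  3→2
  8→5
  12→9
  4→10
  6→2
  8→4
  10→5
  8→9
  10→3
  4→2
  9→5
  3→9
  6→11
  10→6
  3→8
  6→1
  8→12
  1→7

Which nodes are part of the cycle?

DFS with gray/black marking from 10:
10 gray
  5 gray
  5 black
  3 gray
    2 gray
    2 black
    8 gray
      12 gray
        9 gray
          9→5: 5 black — skip
        9 black
        12→5: 5 black — skip
      12 black
      8→5: 5 black — skip
      4 gray
        4→10: 10 is gray → back edge
Back edge closes the cycle 10 → 3 → 8 → 4 → 10; its vertices are {3, 4, 8, 10}.

3, 4, 8, 10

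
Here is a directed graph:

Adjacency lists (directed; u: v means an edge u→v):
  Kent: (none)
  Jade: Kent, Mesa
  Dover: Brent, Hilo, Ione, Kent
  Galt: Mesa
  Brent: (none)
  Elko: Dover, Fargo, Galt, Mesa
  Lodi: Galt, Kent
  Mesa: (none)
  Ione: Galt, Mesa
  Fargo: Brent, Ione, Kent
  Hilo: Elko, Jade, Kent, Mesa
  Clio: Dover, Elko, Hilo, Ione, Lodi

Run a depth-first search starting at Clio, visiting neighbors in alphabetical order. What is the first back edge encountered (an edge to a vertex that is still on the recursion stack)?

Elko->Dover

DFS from Clio (visiting neighbors in alphabetical order); mark gray on enter, black on exit:
Clio gray
  Dover gray
    Brent gray
    Brent black
    Hilo gray
      Elko gray
        Elko→Dover: Dover is gray → back edge
First back edge: Elko → Dover.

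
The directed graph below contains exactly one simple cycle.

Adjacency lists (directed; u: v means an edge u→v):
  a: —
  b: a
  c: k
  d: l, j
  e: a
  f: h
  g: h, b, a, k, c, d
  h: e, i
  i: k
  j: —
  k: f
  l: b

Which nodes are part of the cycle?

f, h, i, k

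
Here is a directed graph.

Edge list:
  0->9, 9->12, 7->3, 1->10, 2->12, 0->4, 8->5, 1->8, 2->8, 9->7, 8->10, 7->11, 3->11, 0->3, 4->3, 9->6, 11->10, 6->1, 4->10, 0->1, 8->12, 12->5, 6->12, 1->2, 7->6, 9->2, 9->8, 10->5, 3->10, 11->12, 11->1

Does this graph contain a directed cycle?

DFS with white/gray/black marking, starting from 3:
3 gray
  10 gray
    5 gray
    5 black
  10 black
  11 gray
    11→10: 10 black — skip
    1 gray
      2 gray
        8 gray
          12 gray
            12→5: 5 black — skip
          12 black
          8→5: 5 black — skip
          8→10: 10 black — skip
        8 black
        2→12: 12 black — skip
      2 black
      1→8: 8 black — skip
      1→10: 10 black — skip
    1 black
    11→12: 12 black — skip
  11 black
3 black
0 gray
  9 gray
    9→12: 12 black — skip
    9→8: 8 black — skip
    7 gray
      7→3: 3 black — skip
      7→11: 11 black — skip
      6 gray
        6→12: 12 black — skip
        6→1: 1 black — skip
      6 black
    7 black
    9→6: 6 black — skip
    9→2: 2 black — skip
  9 black
  4 gray
    4→10: 10 black — skip
    4→3: 3 black — skip
  4 black
  0→3: 3 black — skip
  0→1: 1 black — skip
0 black
Every edge goes to a white or black vertex — no back edge, so the graph is acyclic.

No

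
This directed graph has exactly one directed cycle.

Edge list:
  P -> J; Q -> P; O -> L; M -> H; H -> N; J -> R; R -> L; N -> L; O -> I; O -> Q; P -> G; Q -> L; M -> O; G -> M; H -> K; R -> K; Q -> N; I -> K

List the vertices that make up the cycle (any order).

G, M, O, P, Q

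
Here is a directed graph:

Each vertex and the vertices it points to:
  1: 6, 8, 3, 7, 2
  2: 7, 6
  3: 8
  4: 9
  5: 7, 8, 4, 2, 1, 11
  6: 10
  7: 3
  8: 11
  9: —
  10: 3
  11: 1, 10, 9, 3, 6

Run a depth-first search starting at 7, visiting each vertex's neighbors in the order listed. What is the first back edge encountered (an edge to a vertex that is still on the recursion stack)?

DFS from 7 (visiting each vertex's neighbors in the order listed); mark gray on enter, black on exit:
7 gray
  3 gray
    8 gray
      11 gray
        1 gray
          6 gray
            10 gray
              10→3: 3 is gray → back edge
First back edge: 10 → 3.

10→3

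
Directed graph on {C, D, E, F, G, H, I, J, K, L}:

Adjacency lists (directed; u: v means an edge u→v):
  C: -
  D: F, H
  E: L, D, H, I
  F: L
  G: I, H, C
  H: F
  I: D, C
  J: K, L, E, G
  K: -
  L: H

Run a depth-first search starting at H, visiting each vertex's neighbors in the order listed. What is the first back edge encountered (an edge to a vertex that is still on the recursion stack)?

L->H

DFS from H (visiting each vertex's neighbors in the order listed); mark gray on enter, black on exit:
H gray
  F gray
    L gray
      L→H: H is gray → back edge
First back edge: L → H.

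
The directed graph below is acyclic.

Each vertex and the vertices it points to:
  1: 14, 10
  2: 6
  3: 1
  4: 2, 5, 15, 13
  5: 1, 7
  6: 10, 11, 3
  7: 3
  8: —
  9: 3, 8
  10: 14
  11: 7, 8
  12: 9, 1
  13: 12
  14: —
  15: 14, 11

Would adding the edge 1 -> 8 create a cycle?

Adding 1→8 creates a cycle iff 8 can already reach 1.
Explore from 8: no path reaches 1. The graph stays acyclic.

No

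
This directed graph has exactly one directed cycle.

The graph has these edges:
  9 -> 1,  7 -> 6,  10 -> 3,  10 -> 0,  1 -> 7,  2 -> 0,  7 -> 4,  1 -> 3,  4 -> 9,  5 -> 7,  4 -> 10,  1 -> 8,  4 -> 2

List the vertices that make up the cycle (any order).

1, 4, 7, 9

DFS with gray/black marking from 7:
7 gray
  4 gray
    2 gray
      0 gray
      0 black
    2 black
    10 gray
      3 gray
      3 black
      10→0: 0 black — skip
    10 black
    9 gray
      1 gray
        1→7: 7 is gray → back edge
Back edge closes the cycle 7 → 4 → 9 → 1 → 7; its vertices are {1, 4, 7, 9}.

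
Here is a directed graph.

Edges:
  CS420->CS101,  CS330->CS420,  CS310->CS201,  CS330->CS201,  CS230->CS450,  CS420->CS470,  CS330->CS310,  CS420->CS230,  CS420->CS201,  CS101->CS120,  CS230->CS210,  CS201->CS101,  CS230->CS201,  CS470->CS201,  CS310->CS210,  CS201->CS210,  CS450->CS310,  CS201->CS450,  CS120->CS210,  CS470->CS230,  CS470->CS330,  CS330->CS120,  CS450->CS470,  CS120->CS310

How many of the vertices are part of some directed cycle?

A vertex is on a directed cycle iff it belongs to a strongly connected component of size ≥ 2 (or has a self-loop).
The vertices on cycles are {CS101, CS120, CS201, CS230, CS310, CS330, CS420, CS450, CS470} — 9 in total.

9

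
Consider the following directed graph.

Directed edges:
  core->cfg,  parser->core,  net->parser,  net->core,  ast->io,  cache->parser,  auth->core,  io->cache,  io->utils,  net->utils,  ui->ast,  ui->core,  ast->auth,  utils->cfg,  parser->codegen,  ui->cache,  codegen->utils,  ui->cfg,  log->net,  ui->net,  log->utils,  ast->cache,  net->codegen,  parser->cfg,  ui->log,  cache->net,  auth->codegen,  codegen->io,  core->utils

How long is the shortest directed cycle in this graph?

4

For each vertex v, BFS finds the shortest path from v back to v.
The shortest such closed walk is cache → parser → codegen → io → cache, length 4.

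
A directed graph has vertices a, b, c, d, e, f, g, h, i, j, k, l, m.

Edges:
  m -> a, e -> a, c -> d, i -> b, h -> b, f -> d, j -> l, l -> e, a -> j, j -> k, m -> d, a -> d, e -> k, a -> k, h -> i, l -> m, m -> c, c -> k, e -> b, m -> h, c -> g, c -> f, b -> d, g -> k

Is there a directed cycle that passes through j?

Yes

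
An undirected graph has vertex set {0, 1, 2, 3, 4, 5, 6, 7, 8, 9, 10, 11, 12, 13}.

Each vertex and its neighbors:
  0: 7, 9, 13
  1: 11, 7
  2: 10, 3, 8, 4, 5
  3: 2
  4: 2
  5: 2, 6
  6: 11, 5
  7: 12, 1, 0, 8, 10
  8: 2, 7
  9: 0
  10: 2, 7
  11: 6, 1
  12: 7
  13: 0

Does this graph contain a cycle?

Yes

DFS, tracking each vertex's parent; an edge to a visited non-parent vertex closes a cycle.
Start from 8:
visit 8 (parent –)
  visit 2 (parent 8)
    visit 10 (parent 2)
      10–2: parent, skip
      visit 7 (parent 10)
        visit 12 (parent 7)
          12–7: parent, skip
        visit 1 (parent 7)
          visit 11 (parent 1)
            visit 6 (parent 11)
              6–11: parent, skip
              visit 5 (parent 6)
                5–2: 2 visited and ≠ parent → cycle
Cycle: 2 – 10 – 7 – 1 – 11 – 6 – 5 – 2.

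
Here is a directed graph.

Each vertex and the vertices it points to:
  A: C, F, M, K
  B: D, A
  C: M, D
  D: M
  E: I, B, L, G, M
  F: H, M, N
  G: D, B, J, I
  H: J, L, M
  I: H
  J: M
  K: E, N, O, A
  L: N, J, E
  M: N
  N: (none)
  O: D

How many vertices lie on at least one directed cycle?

9

A vertex is on a directed cycle iff it belongs to a strongly connected component of size ≥ 2 (or has a self-loop).
The vertices on cycles are {A, B, E, F, G, H, I, K, L} — 9 in total.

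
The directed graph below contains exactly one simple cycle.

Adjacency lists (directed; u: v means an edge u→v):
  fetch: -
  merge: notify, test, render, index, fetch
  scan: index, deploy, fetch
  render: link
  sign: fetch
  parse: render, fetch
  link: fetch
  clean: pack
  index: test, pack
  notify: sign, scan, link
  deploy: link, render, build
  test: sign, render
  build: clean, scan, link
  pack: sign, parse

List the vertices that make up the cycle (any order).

scan, build, deploy

DFS with gray/black marking from scan:
scan gray
  index gray
    test gray
      sign gray
        fetch gray
        fetch black
      sign black
      render gray
        link gray
          link→fetch: fetch black — skip
        link black
      render black
    test black
    pack gray
      pack→sign: sign black — skip
      parse gray
        parse→render: render black — skip
        parse→fetch: fetch black — skip
      parse black
    pack black
  index black
  deploy gray
    deploy→link: link black — skip
    deploy→render: render black — skip
    build gray
      clean gray
        clean→pack: pack black — skip
      clean black
      build→scan: scan is gray → back edge
Back edge closes the cycle scan → deploy → build → scan; its vertices are {scan, build, deploy}.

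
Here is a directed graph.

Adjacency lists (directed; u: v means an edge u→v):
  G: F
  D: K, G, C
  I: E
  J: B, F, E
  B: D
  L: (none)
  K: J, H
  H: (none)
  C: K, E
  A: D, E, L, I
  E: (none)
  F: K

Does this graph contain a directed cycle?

DFS with white/gray/black marking, starting from K:
K gray
  J gray
    B gray
      D gray
        D→K: K is gray → back edge
Back edge found, so a cycle exists: K → J → B → D → K.

Yes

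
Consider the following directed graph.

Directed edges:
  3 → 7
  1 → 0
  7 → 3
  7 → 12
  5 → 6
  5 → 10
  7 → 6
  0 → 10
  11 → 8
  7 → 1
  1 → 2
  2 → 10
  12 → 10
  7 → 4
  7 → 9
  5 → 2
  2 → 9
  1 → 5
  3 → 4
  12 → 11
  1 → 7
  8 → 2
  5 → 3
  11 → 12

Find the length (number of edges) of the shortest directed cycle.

For each vertex v, BFS finds the shortest path from v back to v.
The shortest such closed walk is 1 → 7 → 1, length 2.

2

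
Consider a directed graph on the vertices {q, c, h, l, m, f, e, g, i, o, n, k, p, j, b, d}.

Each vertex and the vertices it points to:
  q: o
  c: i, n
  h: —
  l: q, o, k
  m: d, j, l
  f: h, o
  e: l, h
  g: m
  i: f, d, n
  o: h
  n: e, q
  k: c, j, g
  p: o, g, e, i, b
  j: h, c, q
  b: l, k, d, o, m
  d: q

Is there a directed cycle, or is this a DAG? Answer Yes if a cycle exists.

Yes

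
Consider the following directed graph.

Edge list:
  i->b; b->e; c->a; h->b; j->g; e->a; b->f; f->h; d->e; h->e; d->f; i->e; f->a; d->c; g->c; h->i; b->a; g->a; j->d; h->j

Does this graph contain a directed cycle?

Yes

DFS with white/gray/black marking, starting from a:
a gray
a black
b gray
  e gray
    e→a: a black — skip
  e black
  b→a: a black — skip
  f gray
    h gray
      h→b: b is gray → back edge
Back edge found, so a cycle exists: b → f → h → b.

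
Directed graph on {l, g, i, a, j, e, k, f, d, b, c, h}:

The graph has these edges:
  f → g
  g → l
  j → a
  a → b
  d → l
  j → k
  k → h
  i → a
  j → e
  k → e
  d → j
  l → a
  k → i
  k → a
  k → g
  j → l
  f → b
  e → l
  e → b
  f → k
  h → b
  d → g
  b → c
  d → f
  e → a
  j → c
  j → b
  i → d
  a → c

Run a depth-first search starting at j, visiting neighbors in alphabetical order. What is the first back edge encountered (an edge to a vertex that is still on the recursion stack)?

f->k

DFS from j (visiting neighbors in alphabetical order); mark gray on enter, black on exit:
j gray
  a gray
    b gray
      c gray
      c black
    b black
    a→c: c black — skip
  a black
  j→b: b black — skip
  j→c: c black — skip
  e gray
    e→a: a black — skip
    e→b: b black — skip
    l gray
      l→a: a black — skip
    l black
  e black
  k gray
    k→a: a black — skip
    k→e: e black — skip
    g gray
      g→l: l black — skip
    g black
    h gray
      h→b: b black — skip
    h black
    i gray
      i→a: a black — skip
      d gray
        f gray
          f→b: b black — skip
          f→g: g black — skip
          f→k: k is gray → back edge
First back edge: f → k.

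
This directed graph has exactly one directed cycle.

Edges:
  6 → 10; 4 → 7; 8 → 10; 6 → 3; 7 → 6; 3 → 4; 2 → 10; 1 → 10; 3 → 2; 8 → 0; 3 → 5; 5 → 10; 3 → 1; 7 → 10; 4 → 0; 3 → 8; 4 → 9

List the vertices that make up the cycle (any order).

3, 4, 6, 7

DFS with gray/black marking from 3:
3 gray
  5 gray
    10 gray
    10 black
  5 black
  4 gray
    9 gray
    9 black
    0 gray
    0 black
    7 gray
      6 gray
        6→10: 10 black — skip
        6→3: 3 is gray → back edge
Back edge closes the cycle 3 → 4 → 7 → 6 → 3; its vertices are {3, 4, 6, 7}.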